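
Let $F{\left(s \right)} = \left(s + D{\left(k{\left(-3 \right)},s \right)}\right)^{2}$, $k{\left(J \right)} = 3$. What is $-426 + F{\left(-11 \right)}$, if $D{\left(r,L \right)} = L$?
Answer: $58$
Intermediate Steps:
$F{\left(s \right)} = 4 s^{2}$ ($F{\left(s \right)} = \left(s + s\right)^{2} = \left(2 s\right)^{2} = 4 s^{2}$)
$-426 + F{\left(-11 \right)} = -426 + 4 \left(-11\right)^{2} = -426 + 4 \cdot 121 = -426 + 484 = 58$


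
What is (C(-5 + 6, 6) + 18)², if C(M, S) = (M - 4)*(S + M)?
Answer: 9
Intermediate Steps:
C(M, S) = (-4 + M)*(M + S)
(C(-5 + 6, 6) + 18)² = (((-5 + 6)² - 4*(-5 + 6) - 4*6 + (-5 + 6)*6) + 18)² = ((1² - 4*1 - 24 + 1*6) + 18)² = ((1 - 4 - 24 + 6) + 18)² = (-21 + 18)² = (-3)² = 9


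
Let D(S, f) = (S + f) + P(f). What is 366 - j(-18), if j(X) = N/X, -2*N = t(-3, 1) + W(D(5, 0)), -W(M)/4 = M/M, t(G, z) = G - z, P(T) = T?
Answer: 3296/9 ≈ 366.22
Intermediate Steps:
D(S, f) = S + 2*f (D(S, f) = (S + f) + f = S + 2*f)
W(M) = -4 (W(M) = -4*M/M = -4*1 = -4)
N = 4 (N = -((-3 - 1*1) - 4)/2 = -((-3 - 1) - 4)/2 = -(-4 - 4)/2 = -½*(-8) = 4)
j(X) = 4/X
366 - j(-18) = 366 - 4/(-18) = 366 - 4*(-1)/18 = 366 - 1*(-2/9) = 366 + 2/9 = 3296/9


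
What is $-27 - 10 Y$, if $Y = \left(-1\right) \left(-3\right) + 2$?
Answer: $-77$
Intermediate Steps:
$Y = 5$ ($Y = 3 + 2 = 5$)
$-27 - 10 Y = -27 - 50 = -77$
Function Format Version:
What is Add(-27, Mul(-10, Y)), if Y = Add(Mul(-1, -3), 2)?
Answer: -77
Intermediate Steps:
Y = 5 (Y = Add(3, 2) = 5)
Add(-27, Mul(-10, Y)) = Add(-27, Mul(-10, 5)) = Add(-27, -50) = -77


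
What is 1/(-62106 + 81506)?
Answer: 1/19400 ≈ 5.1546e-5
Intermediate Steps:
1/(-62106 + 81506) = 1/19400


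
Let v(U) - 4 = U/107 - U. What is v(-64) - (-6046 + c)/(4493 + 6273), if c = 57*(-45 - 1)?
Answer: 39285934/575981 ≈ 68.207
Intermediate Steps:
c = -2622 (c = 57*(-46) = -2622)
v(U) = 4 - 106*U/107 (v(U) = 4 + (U/107 - U) = 4 - 106*U/107)
v(-64) - (-6046 + c)/(4493 + 6273) = (4 - 106/107*(-64)) - (-6046 - 2622)/(4493 + 6273) = (4 + 6784/107) - (-8668)/10766 = 7212/107 - (-8668)/10766 = 7212/107 - 1*(-4334/5383) = 7212/107 + 4334/5383 = 39285934/575981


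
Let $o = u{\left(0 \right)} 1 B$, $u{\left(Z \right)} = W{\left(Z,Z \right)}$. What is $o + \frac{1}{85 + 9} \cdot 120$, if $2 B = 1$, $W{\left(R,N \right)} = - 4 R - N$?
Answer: $\frac{60}{47} \approx 1.2766$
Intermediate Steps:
$W{\left(R,N \right)} = - N - 4 R$
$B = \frac{1}{2}$ ($B = \frac{1}{2} \cdot 1 = \frac{1}{2} \approx 0.5$)
$u{\left(Z \right)} = - 5 Z$ ($u{\left(Z \right)} = - Z - 4 Z = - 5 Z$)
$o = 0$ ($o = \left(-5\right) 0 \cdot 1 \cdot \frac{1}{2} = 0 \cdot 1 \cdot \frac{1}{2} = 0 \cdot \frac{1}{2} = 0$)
$o + \frac{1}{85 + 9} \cdot 120 = 0 + \frac{1}{85 + 9} \cdot 120 = 0 + \frac{1}{94} \cdot 120 = 0 + \frac{60}{47} = \frac{60}{47}$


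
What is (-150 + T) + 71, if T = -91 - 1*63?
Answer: -233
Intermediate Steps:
T = -154 (T = -91 - 63 = -154)
(-150 + T) + 71 = (-150 - 154) + 71 = -304 + 71 = -233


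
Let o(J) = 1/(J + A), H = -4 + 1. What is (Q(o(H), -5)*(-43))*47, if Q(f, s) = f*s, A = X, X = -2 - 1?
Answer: -10105/6 ≈ -1684.2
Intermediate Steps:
X = -3
A = -3
H = -3
o(J) = 1/(-3 + J) (o(J) = 1/(J - 3) = 1/(-3 + J))
(Q(o(H), -5)*(-43))*47 = ((-5/(-3 - 3))*(-43))*47 = ((-5/(-6))*(-43))*47 = (-⅙*(-5)*(-43))*47 = ((⅚)*(-43))*47 = -215/6*47 = -10105/6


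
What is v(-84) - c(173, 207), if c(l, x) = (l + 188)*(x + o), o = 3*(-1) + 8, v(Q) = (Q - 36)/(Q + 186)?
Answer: -1301064/17 ≈ -76533.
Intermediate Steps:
v(Q) = (-36 + Q)/(186 + Q)
o = 5 (o = -3 + 8 = 5)
c(l, x) = (5 + x)*(188 + l) (c(l, x) = (l + 188)*(x + 5) = (188 + l)*(5 + x) = (5 + x)*(188 + l))
v(-84) - c(173, 207) = (-36 - 84)/(186 - 84) - (940 + 5*173 + 188*207 + 173*207) = -120/102 - (940 + 865 + 38916 + 35811) = (1/102)*(-120) - 1*76532 = -20/17 - 76532 = -1301064/17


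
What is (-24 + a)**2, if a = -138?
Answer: 26244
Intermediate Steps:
(-24 + a)**2 = (-24 - 138)**2 = (-162)**2 = 26244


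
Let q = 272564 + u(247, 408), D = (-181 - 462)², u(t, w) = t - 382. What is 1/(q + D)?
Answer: 1/685878 ≈ 1.4580e-6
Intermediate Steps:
u(t, w) = -382 + t
D = 413449 (D = (-643)² = 413449)
q = 272429 (q = 272564 + (-382 + 247) = 272564 - 135 = 272429)
1/(q + D) = 1/(272429 + 413449) = 1/685878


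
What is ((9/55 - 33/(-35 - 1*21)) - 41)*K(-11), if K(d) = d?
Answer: 123961/280 ≈ 442.72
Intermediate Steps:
((9/55 - 33/(-35 - 1*21)) - 41)*K(-11) = ((9/55 - 33/(-35 - 1*21)) - 41)*(-11) = ((9*(1/55) - 33/(-35 - 21)) - 41)*(-11) = ((9/55 - 33/(-56)) - 41)*(-11) = ((9/55 - 33*(-1/56)) - 41)*(-11) = ((9/55 + 33/56) - 41)*(-11) = (2319/3080 - 41)*(-11) = -123961/3080*(-11) = 123961/280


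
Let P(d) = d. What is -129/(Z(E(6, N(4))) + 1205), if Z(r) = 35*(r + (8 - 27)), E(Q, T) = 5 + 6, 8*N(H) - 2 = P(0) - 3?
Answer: -129/925 ≈ -0.13946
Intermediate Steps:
N(H) = -⅛ (N(H) = ¼ + (0 - 3)/8 = ¼ + (⅛)*(-3) = ¼ - 3/8 = -⅛)
E(Q, T) = 11
Z(r) = -665 + 35*r (Z(r) = 35*(r - 19) = 35*(-19 + r) = -665 + 35*r)
-129/(Z(E(6, N(4))) + 1205) = -129/((-665 + 35*11) + 1205) = -129/((-665 + 385) + 1205) = -129/(-280 + 1205) = -129/925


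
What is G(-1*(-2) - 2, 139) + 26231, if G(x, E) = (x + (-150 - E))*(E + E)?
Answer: -54111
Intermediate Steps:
G(x, E) = 2*E*(-150 + x - E) (G(x, E) = (-150 + x - E)*(2*E) = 2*E*(-150 + x - E))
G(-1*(-2) - 2, 139) + 26231 = 2*139*(-150 + (-1*(-2) - 2) - 1*139) + 26231 = 2*139*(-150 + (2 - 2) - 139) + 26231 = 2*139*(-150 + 0 - 139) + 26231 = 2*139*(-289) + 26231 = -80342 + 26231 = -54111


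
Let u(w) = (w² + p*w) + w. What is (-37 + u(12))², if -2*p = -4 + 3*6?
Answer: 1225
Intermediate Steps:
p = -7 (p = -(-4 + 3*6)/2 = -(-4 + 18)/2 = -½*14 = -7)
u(w) = w² - 6*w (u(w) = (w² - 7*w) + w = w² - 6*w)
(-37 + u(12))² = (-37 + 12*(-6 + 12))² = (-37 + 12*6)² = (-37 + 72)² = 35² = 1225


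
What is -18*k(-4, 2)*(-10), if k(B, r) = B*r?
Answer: -1440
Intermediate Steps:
-18*k(-4, 2)*(-10) = -(-72)*2*(-10) = -18*(-8)*(-10) = 144*(-10) = -1440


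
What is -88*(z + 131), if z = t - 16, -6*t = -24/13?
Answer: -131912/13 ≈ -10147.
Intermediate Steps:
t = 4/13 (t = -(-4)/13 = -⅙*(-24/13) = 4/13 ≈ 0.30769)
z = -204/13 (z = 4/13 - 16 = -204/13 ≈ -15.692)
-88*(z + 131) = -88*(-204/13 + 131) = -88*1499/13 = -131912/13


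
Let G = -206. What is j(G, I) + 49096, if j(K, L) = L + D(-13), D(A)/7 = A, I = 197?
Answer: 49202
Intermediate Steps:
D(A) = 7*A
j(K, L) = -91 + L (j(K, L) = L + 7*(-13) = L - 91 = -91 + L)
j(G, I) + 49096 = (-91 + 197) + 49096 = 106 + 49096 = 49202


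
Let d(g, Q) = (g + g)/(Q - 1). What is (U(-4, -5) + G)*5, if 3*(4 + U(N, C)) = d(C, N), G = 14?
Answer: 160/3 ≈ 53.333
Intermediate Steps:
d(g, Q) = 2*g/(-1 + Q) (d(g, Q) = (2*g)/(-1 + Q) = 2*g/(-1 + Q))
U(N, C) = -4 + 2*C/(3*(-1 + N)) (U(N, C) = -4 + (2*C/(-1 + N))/3 = -4 + 2*C/(3*(-1 + N)))
(U(-4, -5) + G)*5 = (2*(6 - 5 - 6*(-4))/(3*(-1 - 4)) + 14)*5 = ((2/3)*(6 - 5 + 24)/(-5) + 14)*5 = ((2/3)*(-1/5)*25 + 14)*5 = (-10/3 + 14)*5 = (32/3)*5 = 160/3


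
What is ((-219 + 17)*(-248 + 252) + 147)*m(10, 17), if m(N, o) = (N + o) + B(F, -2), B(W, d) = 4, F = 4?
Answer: -20491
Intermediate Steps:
m(N, o) = 4 + N + o (m(N, o) = (N + o) + 4 = 4 + N + o)
((-219 + 17)*(-248 + 252) + 147)*m(10, 17) = ((-219 + 17)*(-248 + 252) + 147)*(4 + 10 + 17) = (-202*4 + 147)*31 = (-808 + 147)*31 = -661*31 = -20491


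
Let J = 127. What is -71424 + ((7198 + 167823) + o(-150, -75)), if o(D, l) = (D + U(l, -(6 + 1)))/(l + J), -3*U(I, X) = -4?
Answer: 8080343/78 ≈ 1.0359e+5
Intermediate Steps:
U(I, X) = 4/3 (U(I, X) = -⅓*(-4) = 4/3)
o(D, l) = (4/3 + D)/(127 + l) (o(D, l) = (D + 4/3)/(l + 127) = (4/3 + D)/(127 + l))
-71424 + ((7198 + 167823) + o(-150, -75)) = -71424 + ((7198 + 167823) + (4/3 - 150)/(127 - 75)) = -71424 + (175021 - 446/3/52) = -71424 + (175021 + (1/52)*(-446/3)) = -71424 + (175021 - 223/78) = -71424 + 13651415/78 = 8080343/78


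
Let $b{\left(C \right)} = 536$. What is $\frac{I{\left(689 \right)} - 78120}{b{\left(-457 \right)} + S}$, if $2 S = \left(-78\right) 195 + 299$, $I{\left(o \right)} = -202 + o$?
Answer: $\frac{155266}{13839} \approx 11.219$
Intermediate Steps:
$S = - \frac{14911}{2}$ ($S = \frac{\left(-78\right) 195 + 299}{2} = \frac{-15210 + 299}{2} = \frac{1}{2} \left(-14911\right) = - \frac{14911}{2} \approx -7455.5$)
$\frac{I{\left(689 \right)} - 78120}{b{\left(-457 \right)} + S} = \frac{\left(-202 + 689\right) - 78120}{536 - \frac{14911}{2}} = \frac{487 - 78120}{- \frac{13839}{2}} = \left(-77633\right) \left(- \frac{2}{13839}\right) = \frac{155266}{13839}$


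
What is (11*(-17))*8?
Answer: -1496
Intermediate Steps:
(11*(-17))*8 = -187*8 = -1496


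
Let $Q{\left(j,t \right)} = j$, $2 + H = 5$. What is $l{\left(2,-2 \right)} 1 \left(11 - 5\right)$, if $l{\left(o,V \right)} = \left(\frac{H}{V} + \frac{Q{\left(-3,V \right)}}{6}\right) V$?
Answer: $24$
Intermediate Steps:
$H = 3$ ($H = -2 + 5 = 3$)
$l{\left(o,V \right)} = V \left(- \frac{1}{2} + \frac{3}{V}\right)$ ($l{\left(o,V \right)} = \left(\frac{3}{V} - \frac{3}{6}\right) V = \left(\frac{3}{V} - \frac{1}{2}\right) V = \left(- \frac{1}{2} + \frac{3}{V}\right) V = V \left(- \frac{1}{2} + \frac{3}{V}\right)$)
$l{\left(2,-2 \right)} 1 \left(11 - 5\right) = \left(3 - -1\right) 1 \left(11 - 5\right) = \left(3 + 1\right) 1 \cdot 6 = 4 \cdot 1 \cdot 6 = 4 \cdot 6 = 24$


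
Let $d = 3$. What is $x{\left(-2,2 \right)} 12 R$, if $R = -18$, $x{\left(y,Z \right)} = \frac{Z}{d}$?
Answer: $-144$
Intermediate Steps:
$x{\left(y,Z \right)} = \frac{Z}{3}$
$x{\left(-2,2 \right)} 12 R = \frac{1}{3} \cdot 2 \cdot 12 \left(-18\right) = \frac{2}{3} \cdot 12 \left(-18\right) = 8 \left(-18\right) = -144$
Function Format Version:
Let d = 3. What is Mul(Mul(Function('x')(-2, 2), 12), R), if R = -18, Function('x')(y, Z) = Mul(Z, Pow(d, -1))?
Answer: -144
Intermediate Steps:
Function('x')(y, Z) = Mul(Rational(1, 3), Z) (Function('x')(y, Z) = Mul(Z, Pow(3, -1)) = Mul(Z, Rational(1, 3)) = Mul(Rational(1, 3), Z))
Mul(Mul(Function('x')(-2, 2), 12), R) = Mul(Mul(Mul(Rational(1, 3), 2), 12), -18) = Mul(Mul(Rational(2, 3), 12), -18) = Mul(8, -18) = -144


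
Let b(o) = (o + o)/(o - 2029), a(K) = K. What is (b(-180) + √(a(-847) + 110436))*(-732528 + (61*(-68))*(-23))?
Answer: -229364640/2209 - 637124*√109589 ≈ -2.1102e+8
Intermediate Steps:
b(o) = 2*o/(-2029 + o) (b(o) = (2*o)/(-2029 + o) = 2*o/(-2029 + o))
(b(-180) + √(a(-847) + 110436))*(-732528 + (61*(-68))*(-23)) = (2*(-180)/(-2029 - 180) + √(-847 + 110436))*(-732528 + (61*(-68))*(-23)) = (2*(-180)/(-2209) + √109589)*(-732528 - 4148*(-23)) = (2*(-180)*(-1/2209) + √109589)*(-732528 + 95404) = (360/2209 + √109589)*(-637124) = -229364640/2209 - 637124*√109589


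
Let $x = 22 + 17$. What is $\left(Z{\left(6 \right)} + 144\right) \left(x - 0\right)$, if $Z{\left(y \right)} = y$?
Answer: $5850$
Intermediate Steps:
$x = 39$
$\left(Z{\left(6 \right)} + 144\right) \left(x - 0\right) = \left(6 + 144\right) \left(39 - 0\right) = 150 \left(39 + 0\right) = 150 \cdot 39 = 5850$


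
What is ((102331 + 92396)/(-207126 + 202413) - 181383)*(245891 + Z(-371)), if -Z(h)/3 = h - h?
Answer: -70083263173382/1571 ≈ -4.4611e+10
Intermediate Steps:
Z(h) = 0 (Z(h) = -3*(h - h) = -3*0 = 0)
((102331 + 92396)/(-207126 + 202413) - 181383)*(245891 + Z(-371)) = ((102331 + 92396)/(-207126 + 202413) - 181383)*(245891 + 0) = (194727/(-4713) - 181383)*245891 = (194727*(-1/4713) - 181383)*245891 = (-64909/1571 - 181383)*245891 = -285017602/1571*245891 = -70083263173382/1571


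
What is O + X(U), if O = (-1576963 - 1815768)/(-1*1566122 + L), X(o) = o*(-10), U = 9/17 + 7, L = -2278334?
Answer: -4863227253/65355752 ≈ -74.412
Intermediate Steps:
U = 128/17 (U = 9*(1/17) + 7 = 9/17 + 7 = 128/17 ≈ 7.5294)
X(o) = -10*o
O = 3392731/3844456 (O = (-1576963 - 1815768)/(-1*1566122 - 2278334) = -3392731/(-1566122 - 2278334) = -3392731/(-3844456) = -3392731*(-1/3844456) = 3392731/3844456 ≈ 0.88250)
O + X(U) = 3392731/3844456 - 10*128/17 = 3392731/3844456 - 1280/17 = -4863227253/65355752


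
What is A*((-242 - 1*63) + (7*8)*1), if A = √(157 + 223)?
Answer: -498*√95 ≈ -4853.9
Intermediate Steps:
A = 2*√95 (A = √380 = 2*√95 ≈ 19.494)
A*((-242 - 1*63) + (7*8)*1) = (2*√95)*((-242 - 1*63) + (7*8)*1) = (2*√95)*((-242 - 63) + 56*1) = (2*√95)*(-305 + 56) = (2*√95)*(-249) = -498*√95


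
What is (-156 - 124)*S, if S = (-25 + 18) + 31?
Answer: -6720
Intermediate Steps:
S = 24 (S = -7 + 31 = 24)
(-156 - 124)*S = (-156 - 124)*24 = -280*24 = -6720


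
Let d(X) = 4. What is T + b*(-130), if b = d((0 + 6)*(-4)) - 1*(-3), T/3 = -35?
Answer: -1015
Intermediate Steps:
T = -105 (T = 3*(-35) = -105)
b = 7 (b = 4 - 1*(-3) = 4 + 3 = 7)
T + b*(-130) = -105 + 7*(-130) = -105 - 910 = -1015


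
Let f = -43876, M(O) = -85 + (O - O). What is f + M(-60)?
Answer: -43961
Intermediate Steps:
M(O) = -85 (M(O) = -85 + 0 = -85)
f + M(-60) = -43876 - 85 = -43961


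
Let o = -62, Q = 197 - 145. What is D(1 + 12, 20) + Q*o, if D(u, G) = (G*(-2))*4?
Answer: -3384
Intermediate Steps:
D(u, G) = -8*G (D(u, G) = -2*G*4 = -8*G)
Q = 52
D(1 + 12, 20) + Q*o = -8*20 + 52*(-62) = -160 - 3224 = -3384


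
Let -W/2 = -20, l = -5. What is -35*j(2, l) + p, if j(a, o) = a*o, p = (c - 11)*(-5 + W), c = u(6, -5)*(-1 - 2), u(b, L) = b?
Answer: -665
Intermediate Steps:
W = 40 (W = -2*(-20) = 40)
c = -18 (c = 6*(-1 - 2) = 6*(-3) = -18)
p = -1015 (p = (-18 - 11)*(-5 + 40) = -29*35 = -1015)
-35*j(2, l) + p = -70*(-5) - 1015 = -35*(-10) - 1015 = 350 - 1015 = -665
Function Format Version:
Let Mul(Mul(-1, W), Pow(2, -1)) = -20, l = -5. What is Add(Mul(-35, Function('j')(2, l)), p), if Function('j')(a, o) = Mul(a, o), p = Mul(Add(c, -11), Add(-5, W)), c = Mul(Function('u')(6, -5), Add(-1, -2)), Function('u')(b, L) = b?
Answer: -665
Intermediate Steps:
W = 40 (W = Mul(-2, -20) = 40)
c = -18 (c = Mul(6, Add(-1, -2)) = Mul(6, -3) = -18)
p = -1015 (p = Mul(Add(-18, -11), Add(-5, 40)) = Mul(-29, 35) = -1015)
Add(Mul(-35, Function('j')(2, l)), p) = Add(Mul(-35, Mul(2, -5)), -1015) = Add(Mul(-35, -10), -1015) = Add(350, -1015) = -665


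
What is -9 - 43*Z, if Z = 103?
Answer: -4438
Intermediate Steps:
-9 - 43*Z = -9 - 43*103 = -9 - 4429 = -4438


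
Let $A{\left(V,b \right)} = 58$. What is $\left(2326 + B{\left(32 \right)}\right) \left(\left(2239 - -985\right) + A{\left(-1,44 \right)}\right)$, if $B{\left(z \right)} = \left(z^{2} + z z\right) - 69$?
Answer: $14129010$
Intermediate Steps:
$B{\left(z \right)} = -69 + 2 z^{2}$ ($B{\left(z \right)} = \left(z^{2} + z^{2}\right) - 69 = 2 z^{2} - 69 = -69 + 2 z^{2}$)
$\left(2326 + B{\left(32 \right)}\right) \left(\left(2239 - -985\right) + A{\left(-1,44 \right)}\right) = \left(2326 - \left(69 - 2 \cdot 32^{2}\right)\right) \left(\left(2239 - -985\right) + 58\right) = \left(2326 + \left(-69 + 2 \cdot 1024\right)\right) \left(\left(2239 + 985\right) + 58\right) = \left(2326 + \left(-69 + 2048\right)\right) \left(3224 + 58\right) = \left(2326 + 1979\right) 3282 = 4305 \cdot 3282 = 14129010$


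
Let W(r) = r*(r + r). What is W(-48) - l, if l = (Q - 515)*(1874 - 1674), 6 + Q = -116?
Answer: 132008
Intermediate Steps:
Q = -122 (Q = -6 - 116 = -122)
l = -127400 (l = (-122 - 515)*(1874 - 1674) = -637*200 = -127400)
W(r) = 2*r² (W(r) = r*(2*r) = 2*r²)
W(-48) - l = 2*(-48)² - 1*(-127400) = 2*2304 + 127400 = 4608 + 127400 = 132008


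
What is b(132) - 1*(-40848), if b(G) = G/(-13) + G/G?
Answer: 530905/13 ≈ 40839.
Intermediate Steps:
b(G) = 1 - G/13 (b(G) = G*(-1/13) + 1 = -G/13 + 1 = 1 - G/13)
b(132) - 1*(-40848) = (1 - 1/13*132) - 1*(-40848) = (1 - 132/13) + 40848 = -119/13 + 40848 = 530905/13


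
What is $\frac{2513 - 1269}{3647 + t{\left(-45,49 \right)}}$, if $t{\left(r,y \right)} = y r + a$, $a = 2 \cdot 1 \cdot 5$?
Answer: $\frac{311}{363} \approx 0.85675$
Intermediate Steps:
$a = 10$ ($a = 2 \cdot 5 = 10$)
$t{\left(r,y \right)} = 10 + r y$ ($t{\left(r,y \right)} = y r + 10 = r y + 10 = 10 + r y$)
$\frac{2513 - 1269}{3647 + t{\left(-45,49 \right)}} = \frac{2513 - 1269}{3647 + \left(10 - 2205\right)} = \frac{1244}{3647 + \left(10 - 2205\right)} = \frac{1244}{3647 - 2195} = \frac{1244}{1452} = 1244 \cdot \frac{1}{1452} = \frac{311}{363}$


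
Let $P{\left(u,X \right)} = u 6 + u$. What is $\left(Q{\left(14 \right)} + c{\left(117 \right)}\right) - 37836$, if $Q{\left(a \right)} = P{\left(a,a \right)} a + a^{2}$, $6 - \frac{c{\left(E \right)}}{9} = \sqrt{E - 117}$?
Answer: $-36214$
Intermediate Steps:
$P{\left(u,X \right)} = 7 u$ ($P{\left(u,X \right)} = 6 u + u = 7 u$)
$c{\left(E \right)} = 54 - 9 \sqrt{-117 + E}$ ($c{\left(E \right)} = 54 - 9 \sqrt{E - 117} = 54 - 9 \sqrt{-117 + E}$)
$Q{\left(a \right)} = 8 a^{2}$ ($Q{\left(a \right)} = 7 a a + a^{2} = 7 a^{2} + a^{2} = 8 a^{2}$)
$\left(Q{\left(14 \right)} + c{\left(117 \right)}\right) - 37836 = \left(8 \cdot 14^{2} + \left(54 - 9 \sqrt{-117 + 117}\right)\right) - 37836 = \left(8 \cdot 196 + \left(54 - 9 \sqrt{0}\right)\right) - 37836 = \left(1568 + \left(54 - 0\right)\right) - 37836 = \left(1568 + \left(54 + 0\right)\right) - 37836 = \left(1568 + 54\right) - 37836 = 1622 - 37836 = -36214$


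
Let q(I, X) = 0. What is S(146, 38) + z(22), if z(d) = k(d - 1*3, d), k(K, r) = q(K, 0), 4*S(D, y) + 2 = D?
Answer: 36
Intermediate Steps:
S(D, y) = -1/2 + D/4
k(K, r) = 0
z(d) = 0
S(146, 38) + z(22) = (-1/2 + (1/4)*146) + 0 = (-1/2 + 73/2) + 0 = 36 + 0 = 36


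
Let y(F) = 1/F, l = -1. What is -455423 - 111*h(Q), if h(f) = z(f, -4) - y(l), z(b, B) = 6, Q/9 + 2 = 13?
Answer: -456200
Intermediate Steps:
Q = 99 (Q = -18 + 9*13 = -18 + 117 = 99)
h(f) = 7 (h(f) = 6 - 1/(-1) = 6 - 1*(-1) = 6 + 1 = 7)
-455423 - 111*h(Q) = -455423 - 111*7 = -455423 - 777 = -456200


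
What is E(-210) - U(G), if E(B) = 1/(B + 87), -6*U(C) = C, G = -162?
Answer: -3322/123 ≈ -27.008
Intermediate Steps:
U(C) = -C/6
E(B) = 1/(87 + B)
E(-210) - U(G) = 1/(87 - 210) - (-1)*(-162)/6 = 1/(-123) - 1*27 = -1/123 - 27 = -3322/123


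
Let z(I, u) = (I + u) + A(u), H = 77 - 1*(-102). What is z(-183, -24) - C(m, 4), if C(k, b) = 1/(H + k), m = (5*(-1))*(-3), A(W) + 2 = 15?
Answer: -37637/194 ≈ -194.01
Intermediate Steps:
A(W) = 13 (A(W) = -2 + 15 = 13)
H = 179 (H = 77 + 102 = 179)
z(I, u) = 13 + I + u (z(I, u) = (I + u) + 13 = 13 + I + u)
m = 15 (m = -5*(-3) = 15)
C(k, b) = 1/(179 + k)
z(-183, -24) - C(m, 4) = (13 - 183 - 24) - 1/(179 + 15) = -194 - 1/194 = -37637/194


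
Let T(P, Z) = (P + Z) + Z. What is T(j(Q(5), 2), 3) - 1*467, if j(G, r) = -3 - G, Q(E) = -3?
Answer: -461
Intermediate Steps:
T(P, Z) = P + 2*Z
T(j(Q(5), 2), 3) - 1*467 = ((-3 - 1*(-3)) + 2*3) - 1*467 = ((-3 + 3) + 6) - 467 = (0 + 6) - 467 = 6 - 467 = -461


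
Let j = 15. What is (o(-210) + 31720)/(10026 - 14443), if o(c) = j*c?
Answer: -28570/4417 ≈ -6.4682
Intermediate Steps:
o(c) = 15*c
(o(-210) + 31720)/(10026 - 14443) = (15*(-210) + 31720)/(10026 - 14443) = (-3150 + 31720)/(-4417) = 28570*(-1/4417) = -28570/4417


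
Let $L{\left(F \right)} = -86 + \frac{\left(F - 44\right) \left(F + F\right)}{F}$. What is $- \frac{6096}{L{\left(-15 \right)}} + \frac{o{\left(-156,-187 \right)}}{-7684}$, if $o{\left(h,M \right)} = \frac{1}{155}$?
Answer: $\frac{35590479}{1191020} \approx 29.882$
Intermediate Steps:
$o{\left(h,M \right)} = \frac{1}{155}$
$L{\left(F \right)} = -174 + 2 F$ ($L{\left(F \right)} = -86 + \frac{\left(-44 + F\right) 2 F}{F} = -86 + \frac{2 F \left(-44 + F\right)}{F} = -86 + \left(-88 + 2 F\right) = -174 + 2 F$)
$- \frac{6096}{L{\left(-15 \right)}} + \frac{o{\left(-156,-187 \right)}}{-7684} = - \frac{6096}{-174 + 2 \left(-15\right)} + \frac{1}{155 \left(-7684\right)} = - \frac{6096}{-174 - 30} + \frac{1}{155} \left(- \frac{1}{7684}\right) = - \frac{6096}{-204} - \frac{1}{1191020} = \left(-6096\right) \left(- \frac{1}{204}\right) - \frac{1}{1191020} = \frac{508}{17} - \frac{1}{1191020} = \frac{35590479}{1191020}$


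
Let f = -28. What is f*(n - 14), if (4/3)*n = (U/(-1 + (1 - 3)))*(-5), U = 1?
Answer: 357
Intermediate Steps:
n = 5/4 (n = 3*((1/(-1 + (1 - 3)))*(-5))/4 = 3*((1/(-1 - 2))*(-5))/4 = 3*((1/(-3))*(-5))/4 = 3*(-1/3*1*(-5))/4 = 3*(-1/3*(-5))/4 = (3/4)*(5/3) = 5/4 ≈ 1.2500)
f*(n - 14) = -28*(5/4 - 14) = -28*(-51/4) = 357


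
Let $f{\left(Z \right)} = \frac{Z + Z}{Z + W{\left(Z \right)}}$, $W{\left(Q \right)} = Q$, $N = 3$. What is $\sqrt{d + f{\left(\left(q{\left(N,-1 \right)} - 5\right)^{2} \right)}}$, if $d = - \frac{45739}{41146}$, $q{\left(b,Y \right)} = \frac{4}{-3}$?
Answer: $\frac{i \sqrt{188983578}}{41146} \approx 0.33411 i$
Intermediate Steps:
$q{\left(b,Y \right)} = - \frac{4}{3}$ ($q{\left(b,Y \right)} = 4 \left(- \frac{1}{3}\right) = - \frac{4}{3}$)
$f{\left(Z \right)} = 1$ ($f{\left(Z \right)} = \frac{Z + Z}{Z + Z} = \frac{2 Z}{2 Z} = 2 Z \frac{1}{2 Z} = 1$)
$d = - \frac{45739}{41146}$ ($d = \left(-45739\right) \frac{1}{41146} = - \frac{45739}{41146} \approx -1.1116$)
$\sqrt{d + f{\left(\left(q{\left(N,-1 \right)} - 5\right)^{2} \right)}} = \sqrt{- \frac{45739}{41146} + 1} = \sqrt{- \frac{4593}{41146}} = \frac{i \sqrt{188983578}}{41146}$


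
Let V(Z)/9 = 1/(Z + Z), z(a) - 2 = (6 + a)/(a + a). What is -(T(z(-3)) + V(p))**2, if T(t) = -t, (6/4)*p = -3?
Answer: -225/16 ≈ -14.063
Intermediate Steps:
p = -2 (p = (2/3)*(-3) = -2)
z(a) = 2 + (6 + a)/(2*a) (z(a) = 2 + (6 + a)/(a + a) = 2 + (6 + a)/((2*a)) = 2 + (6 + a)*(1/(2*a)) = 2 + (6 + a)/(2*a))
V(Z) = 9/(2*Z) (V(Z) = 9/(Z + Z) = 9/((2*Z)) = 9*(1/(2*Z)) = 9/(2*Z))
-(T(z(-3)) + V(p))**2 = -(-(5/2 + 3/(-3)) + (9/2)/(-2))**2 = -(-(5/2 + 3*(-1/3)) + (9/2)*(-1/2))**2 = -(-(5/2 - 1) - 9/4)**2 = -(-1*3/2 - 9/4)**2 = -(-3/2 - 9/4)**2 = -(-15/4)**2 = -1*225/16 = -225/16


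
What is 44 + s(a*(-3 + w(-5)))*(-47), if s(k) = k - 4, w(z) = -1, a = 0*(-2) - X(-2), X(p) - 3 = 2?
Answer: -708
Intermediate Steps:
X(p) = 5 (X(p) = 3 + 2 = 5)
a = -5 (a = 0*(-2) - 1*5 = 0 - 5 = -5)
s(k) = -4 + k
44 + s(a*(-3 + w(-5)))*(-47) = 44 + (-4 - 5*(-3 - 1))*(-47) = 44 + (-4 - 5*(-4))*(-47) = 44 + (-4 + 20)*(-47) = 44 + 16*(-47) = 44 - 752 = -708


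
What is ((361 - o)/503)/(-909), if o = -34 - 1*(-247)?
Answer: -148/457227 ≈ -0.00032369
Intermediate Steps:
o = 213 (o = -34 + 247 = 213)
((361 - o)/503)/(-909) = ((361 - 1*213)/503)/(-909) = ((361 - 213)*(1/503))*(-1/909) = (148*(1/503))*(-1/909) = (148/503)*(-1/909) = -148/457227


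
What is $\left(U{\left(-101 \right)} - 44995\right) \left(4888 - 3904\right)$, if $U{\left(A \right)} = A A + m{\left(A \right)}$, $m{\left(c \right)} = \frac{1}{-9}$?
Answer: $- \frac{102712216}{3} \approx -3.4237 \cdot 10^{7}$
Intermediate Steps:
$m{\left(c \right)} = - \frac{1}{9}$
$U{\left(A \right)} = - \frac{1}{9} + A^{2}$ ($U{\left(A \right)} = A A - \frac{1}{9} = A^{2} - \frac{1}{9} = - \frac{1}{9} + A^{2}$)
$\left(U{\left(-101 \right)} - 44995\right) \left(4888 - 3904\right) = \left(\left(- \frac{1}{9} + \left(-101\right)^{2}\right) - 44995\right) \left(4888 - 3904\right) = \left(\left(- \frac{1}{9} + 10201\right) - 44995\right) 984 = \left(\frac{91808}{9} - 44995\right) 984 = \left(- \frac{313147}{9}\right) 984 = - \frac{102712216}{3}$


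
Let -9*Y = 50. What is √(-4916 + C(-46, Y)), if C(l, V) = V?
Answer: I*√44294/3 ≈ 70.154*I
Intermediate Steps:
Y = -50/9 (Y = -⅑*50 = -50/9 ≈ -5.5556)
√(-4916 + C(-46, Y)) = √(-4916 - 50/9) = √(-44294/9) = I*√44294/3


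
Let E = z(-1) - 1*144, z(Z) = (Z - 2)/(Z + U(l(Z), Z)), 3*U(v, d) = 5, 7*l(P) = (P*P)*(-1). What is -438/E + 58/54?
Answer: 1195/297 ≈ 4.0236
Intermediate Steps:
l(P) = -P²/7 (l(P) = ((P*P)*(-1))/7 = (P²*(-1))/7 = (-P²)/7 = -P²/7)
U(v, d) = 5/3 (U(v, d) = (⅓)*5 = 5/3)
z(Z) = (-2 + Z)/(5/3 + Z) (z(Z) = (Z - 2)/(Z + 5/3) = (-2 + Z)/(5/3 + Z))
E = -297/2 (E = 3*(-2 - 1)/(5 + 3*(-1)) - 1*144 = 3*(-3)/(5 - 3) - 144 = 3*(-3)/2 - 144 = 3*(½)*(-3) - 144 = -9/2 - 144 = -297/2 ≈ -148.50)
-438/E + 58/54 = -438/(-297/2) + 58/54 = -438*(-2/297) + 58*(1/54) = 292/99 + 29/27 = 1195/297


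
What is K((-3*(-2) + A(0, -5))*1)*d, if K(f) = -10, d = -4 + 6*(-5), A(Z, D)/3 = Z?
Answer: 340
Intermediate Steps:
A(Z, D) = 3*Z
d = -34 (d = -4 - 30 = -34)
K((-3*(-2) + A(0, -5))*1)*d = -10*(-34) = 340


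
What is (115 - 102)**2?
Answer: 169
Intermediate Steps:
(115 - 102)**2 = 13**2 = 169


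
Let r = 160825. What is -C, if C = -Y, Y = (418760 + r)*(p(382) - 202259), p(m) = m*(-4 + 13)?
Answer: -115233669285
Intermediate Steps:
p(m) = 9*m (p(m) = m*9 = 9*m)
Y = -115233669285 (Y = (418760 + 160825)*(9*382 - 202259) = 579585*(3438 - 202259) = 579585*(-198821) = -115233669285)
C = 115233669285 (C = -1*(-115233669285) = 115233669285)
-C = -1*115233669285 = -115233669285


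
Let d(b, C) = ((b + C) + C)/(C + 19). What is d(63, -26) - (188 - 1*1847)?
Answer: 11602/7 ≈ 1657.4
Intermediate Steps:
d(b, C) = (b + 2*C)/(19 + C) (d(b, C) = ((C + b) + C)/(19 + C) = (b + 2*C)/(19 + C))
d(63, -26) - (188 - 1*1847) = (63 + 2*(-26))/(19 - 26) - (188 - 1*1847) = (63 - 52)/(-7) - (188 - 1847) = -⅐*11 - 1*(-1659) = -11/7 + 1659 = 11602/7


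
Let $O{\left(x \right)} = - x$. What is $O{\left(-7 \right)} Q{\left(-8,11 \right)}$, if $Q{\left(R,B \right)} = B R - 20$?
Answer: $-756$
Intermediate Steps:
$Q{\left(R,B \right)} = -20 + B R$
$O{\left(-7 \right)} Q{\left(-8,11 \right)} = \left(-1\right) \left(-7\right) \left(-20 + 11 \left(-8\right)\right) = 7 \left(-20 - 88\right) = 7 \left(-108\right) = -756$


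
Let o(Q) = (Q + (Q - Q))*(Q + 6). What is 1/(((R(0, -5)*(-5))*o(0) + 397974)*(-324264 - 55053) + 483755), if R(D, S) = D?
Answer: -1/150957820003 ≈ -6.6244e-12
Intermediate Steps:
o(Q) = Q*(6 + Q) (o(Q) = (Q + 0)*(6 + Q) = Q*(6 + Q))
1/(((R(0, -5)*(-5))*o(0) + 397974)*(-324264 - 55053) + 483755) = 1/(((0*(-5))*(0*(6 + 0)) + 397974)*(-324264 - 55053) + 483755) = 1/((0*(0*6) + 397974)*(-379317) + 483755) = 1/((0*0 + 397974)*(-379317) + 483755) = 1/((0 + 397974)*(-379317) + 483755) = 1/(397974*(-379317) + 483755) = 1/(-150958303758 + 483755) = 1/(-150957820003) = -1/150957820003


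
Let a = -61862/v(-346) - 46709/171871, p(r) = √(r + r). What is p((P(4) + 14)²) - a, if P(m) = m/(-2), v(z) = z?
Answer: -5308061244/29733683 + 12*√2 ≈ -161.55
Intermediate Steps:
P(m) = -m/2 (P(m) = m*(-½) = -m/2)
p(r) = √2*√r (p(r) = √(2*r) = √2*√r)
a = 5308061244/29733683 (a = -61862/(-346) - 46709/171871 = -61862*(-1/346) - 46709*1/171871 = 30931/173 - 46709/171871 = 5308061244/29733683 ≈ 178.52)
p((P(4) + 14)²) - a = √2*√((-½*4 + 14)²) - 1*5308061244/29733683 = √2*√((-2 + 14)²) - 5308061244/29733683 = √2*√(12²) - 5308061244/29733683 = √2*√144 - 5308061244/29733683 = √2*12 - 5308061244/29733683 = 12*√2 - 5308061244/29733683 = -5308061244/29733683 + 12*√2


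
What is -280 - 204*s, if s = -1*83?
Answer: 16652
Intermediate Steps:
s = -83
-280 - 204*s = -280 - 204*(-83) = -280 + 16932 = 16652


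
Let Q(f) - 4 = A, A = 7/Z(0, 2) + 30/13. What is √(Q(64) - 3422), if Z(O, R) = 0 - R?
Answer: I*√2311374/26 ≈ 58.474*I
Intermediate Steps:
Z(O, R) = -R
A = -31/26 (A = 7/((-1*2)) + 30/13 = 7/(-2) + 30*(1/13) = 7*(-½) + 30/13 = -7/2 + 30/13 = -31/26 ≈ -1.1923)
Q(f) = 73/26 (Q(f) = 4 - 31/26 = 73/26)
√(Q(64) - 3422) = √(73/26 - 3422) = √(-88899/26) = I*√2311374/26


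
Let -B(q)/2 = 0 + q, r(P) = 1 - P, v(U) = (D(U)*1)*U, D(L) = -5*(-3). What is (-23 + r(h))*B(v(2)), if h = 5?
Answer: 1620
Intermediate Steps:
D(L) = 15
v(U) = 15*U (v(U) = (15*1)*U = 15*U)
B(q) = -2*q (B(q) = -2*(0 + q) = -2*q)
(-23 + r(h))*B(v(2)) = (-23 + (1 - 1*5))*(-30*2) = (-23 + (1 - 5))*(-2*30) = (-23 - 4)*(-60) = -27*(-60) = 1620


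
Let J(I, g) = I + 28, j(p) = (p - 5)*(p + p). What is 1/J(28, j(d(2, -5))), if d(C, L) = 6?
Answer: 1/56 ≈ 0.017857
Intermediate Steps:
j(p) = 2*p*(-5 + p) (j(p) = (-5 + p)*(2*p) = 2*p*(-5 + p))
J(I, g) = 28 + I
1/J(28, j(d(2, -5))) = 1/(28 + 28) = 1/56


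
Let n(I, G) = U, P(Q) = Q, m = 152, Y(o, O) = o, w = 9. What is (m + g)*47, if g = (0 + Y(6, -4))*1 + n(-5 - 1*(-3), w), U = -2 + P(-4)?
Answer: 7144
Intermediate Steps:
U = -6 (U = -2 - 4 = -6)
n(I, G) = -6
g = 0 (g = (0 + 6)*1 - 6 = 6*1 - 6 = 6 - 6 = 0)
(m + g)*47 = (152 + 0)*47 = 152*47 = 7144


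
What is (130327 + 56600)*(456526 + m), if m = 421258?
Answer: 164081529768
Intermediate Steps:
(130327 + 56600)*(456526 + m) = (130327 + 56600)*(456526 + 421258) = 186927*877784 = 164081529768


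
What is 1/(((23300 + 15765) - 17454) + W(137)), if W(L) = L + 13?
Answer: 1/21761 ≈ 4.5954e-5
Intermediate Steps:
W(L) = 13 + L
1/(((23300 + 15765) - 17454) + W(137)) = 1/(((23300 + 15765) - 17454) + (13 + 137)) = 1/((39065 - 17454) + 150) = 1/(21611 + 150) = 1/21761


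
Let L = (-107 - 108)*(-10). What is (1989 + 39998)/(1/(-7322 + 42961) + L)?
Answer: 1496374693/76623851 ≈ 19.529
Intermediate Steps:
L = 2150 (L = -215*(-10) = 2150)
(1989 + 39998)/(1/(-7322 + 42961) + L) = (1989 + 39998)/(1/(-7322 + 42961) + 2150) = 41987/(1/35639 + 2150) = 41987/(76623851/35639) = 41987*(35639/76623851) = 1496374693/76623851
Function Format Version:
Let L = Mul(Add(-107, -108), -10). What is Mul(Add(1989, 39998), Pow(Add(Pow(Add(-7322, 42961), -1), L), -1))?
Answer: Rational(1496374693, 76623851) ≈ 19.529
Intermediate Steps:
L = 2150 (L = Mul(-215, -10) = 2150)
Mul(Add(1989, 39998), Pow(Add(Pow(Add(-7322, 42961), -1), L), -1)) = Mul(Add(1989, 39998), Pow(Add(Pow(Add(-7322, 42961), -1), 2150), -1)) = Mul(41987, Pow(Add(Pow(35639, -1), 2150), -1)) = Mul(41987, Pow(Add(Rational(1, 35639), 2150), -1)) = Mul(41987, Pow(Rational(76623851, 35639), -1)) = Mul(41987, Rational(35639, 76623851)) = Rational(1496374693, 76623851)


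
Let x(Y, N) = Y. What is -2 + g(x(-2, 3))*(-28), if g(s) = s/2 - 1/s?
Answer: 12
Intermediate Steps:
g(s) = s/2 - 1/s (g(s) = s*(½) - 1/s = s/2 - 1/s)
-2 + g(x(-2, 3))*(-28) = -2 + ((½)*(-2) - 1/(-2))*(-28) = -2 + (-1 - 1*(-½))*(-28) = -2 + (-1 + ½)*(-28) = -2 - ½*(-28) = -2 + 14 = 12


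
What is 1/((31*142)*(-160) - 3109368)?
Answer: -1/3813688 ≈ -2.6221e-7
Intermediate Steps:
1/((31*142)*(-160) - 3109368) = 1/(4402*(-160) - 3109368) = 1/(-704320 - 3109368) = 1/(-3813688) = -1/3813688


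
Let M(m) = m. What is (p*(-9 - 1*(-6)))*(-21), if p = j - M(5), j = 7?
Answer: 126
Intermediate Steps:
p = 2 (p = 7 - 1*5 = 7 - 5 = 2)
(p*(-9 - 1*(-6)))*(-21) = (2*(-9 - 1*(-6)))*(-21) = (2*(-9 + 6))*(-21) = (2*(-3))*(-21) = -6*(-21) = 126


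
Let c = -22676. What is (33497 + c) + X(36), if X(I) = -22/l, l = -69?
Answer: 746671/69 ≈ 10821.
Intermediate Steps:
X(I) = 22/69 (X(I) = -22/(-69) = -22*(-1/69) = 22/69)
(33497 + c) + X(36) = (33497 - 22676) + 22/69 = 10821 + 22/69 = 746671/69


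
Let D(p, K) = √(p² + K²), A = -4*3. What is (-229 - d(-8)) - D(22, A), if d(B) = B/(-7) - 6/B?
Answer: -6465/28 - 2*√157 ≈ -255.95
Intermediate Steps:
d(B) = -6/B - B/7 (d(B) = B*(-⅐) - 6/B = -B/7 - 6/B = -6/B - B/7)
A = -12
D(p, K) = √(K² + p²)
(-229 - d(-8)) - D(22, A) = (-229 - (-6/(-8) - ⅐*(-8))) - √((-12)² + 22²) = (-229 - (-6*(-⅛) + 8/7)) - √(144 + 484) = (-229 - (¾ + 8/7)) - √628 = (-229 - 1*53/28) - 2*√157 = (-229 - 53/28) - 2*√157 = -6465/28 - 2*√157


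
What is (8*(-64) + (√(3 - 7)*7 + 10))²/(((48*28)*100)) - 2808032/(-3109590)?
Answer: 1208769937/435342600 - 251*I/2400 ≈ 2.7766 - 0.10458*I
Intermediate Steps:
(8*(-64) + (√(3 - 7)*7 + 10))²/(((48*28)*100)) - 2808032/(-3109590) = (-512 + (√(-4)*7 + 10))²/((1344*100)) - 2808032*(-1/3109590) = (-512 + ((2*I)*7 + 10))²/134400 + 1404016/1554795 = (-512 + (14*I + 10))²*(1/134400) + 1404016/1554795 = (-512 + (10 + 14*I))²*(1/134400) + 1404016/1554795 = (-502 + 14*I)²*(1/134400) + 1404016/1554795 = (-502 + 14*I)²/134400 + 1404016/1554795 = 1404016/1554795 + (-502 + 14*I)²/134400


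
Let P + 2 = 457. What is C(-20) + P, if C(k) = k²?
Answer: 855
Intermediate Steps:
P = 455 (P = -2 + 457 = 455)
C(-20) + P = (-20)² + 455 = 400 + 455 = 855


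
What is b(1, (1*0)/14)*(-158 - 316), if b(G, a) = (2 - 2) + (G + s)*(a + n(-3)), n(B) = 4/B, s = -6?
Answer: -3160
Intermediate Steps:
b(G, a) = (-6 + G)*(-4/3 + a) (b(G, a) = (2 - 2) + (G - 6)*(a + 4/(-3)) = 0 + (-6 + G)*(a + 4*(-⅓)) = 0 + (-6 + G)*(a - 4/3) = 0 + (-6 + G)*(-4/3 + a) = (-6 + G)*(-4/3 + a))
b(1, (1*0)/14)*(-158 - 316) = (8 - 6*1*0/14 - 4/3*1 + 1*((1*0)/14))*(-158 - 316) = (8 - 0/14 - 4/3 + 1*(0*(1/14)))*(-474) = (8 - 6*0 - 4/3 + 1*0)*(-474) = (8 + 0 - 4/3 + 0)*(-474) = (20/3)*(-474) = -3160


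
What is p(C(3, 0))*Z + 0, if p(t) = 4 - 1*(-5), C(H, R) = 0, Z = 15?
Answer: 135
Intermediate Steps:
p(t) = 9 (p(t) = 4 + 5 = 9)
p(C(3, 0))*Z + 0 = 9*15 + 0 = 135 + 0 = 135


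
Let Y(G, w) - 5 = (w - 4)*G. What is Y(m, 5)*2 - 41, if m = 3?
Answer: -25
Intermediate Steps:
Y(G, w) = 5 + G*(-4 + w) (Y(G, w) = 5 + (w - 4)*G = 5 + (-4 + w)*G = 5 + G*(-4 + w))
Y(m, 5)*2 - 41 = (5 - 4*3 + 3*5)*2 - 41 = (5 - 12 + 15)*2 - 41 = 8*2 - 41 = 16 - 41 = -25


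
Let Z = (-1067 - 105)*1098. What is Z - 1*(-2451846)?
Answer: 1164990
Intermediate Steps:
Z = -1286856 (Z = -1172*1098 = -1286856)
Z - 1*(-2451846) = -1286856 - 1*(-2451846) = -1286856 + 2451846 = 1164990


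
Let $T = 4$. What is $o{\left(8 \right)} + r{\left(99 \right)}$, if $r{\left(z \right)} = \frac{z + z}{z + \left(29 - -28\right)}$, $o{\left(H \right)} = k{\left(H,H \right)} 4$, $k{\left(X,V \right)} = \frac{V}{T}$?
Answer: $\frac{241}{26} \approx 9.2692$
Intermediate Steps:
$k{\left(X,V \right)} = \frac{V}{4}$
$o{\left(H \right)} = H$ ($o{\left(H \right)} = \frac{H}{4} \cdot 4 = H$)
$r{\left(z \right)} = \frac{2 z}{57 + z}$ ($r{\left(z \right)} = \frac{2 z}{z + \left(29 + 28\right)} = \frac{2 z}{z + 57} = \frac{2 z}{57 + z}$)
$o{\left(8 \right)} + r{\left(99 \right)} = 8 + 2 \cdot 99 \frac{1}{57 + 99} = 8 + 2 \cdot 99 \cdot \frac{1}{156} = 8 + \frac{33}{26} = \frac{241}{26}$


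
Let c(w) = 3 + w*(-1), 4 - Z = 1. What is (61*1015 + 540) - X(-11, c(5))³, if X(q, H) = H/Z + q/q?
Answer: 1686284/27 ≈ 62455.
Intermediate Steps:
Z = 3 (Z = 4 - 1*1 = 4 - 1 = 3)
c(w) = 3 - w
X(q, H) = 1 + H/3 (X(q, H) = H/3 + q/q = H*(⅓) + 1 = H/3 + 1 = 1 + H/3)
(61*1015 + 540) - X(-11, c(5))³ = (61*1015 + 540) - (1 + (3 - 1*5)/3)³ = (61915 + 540) - (1 + (3 - 5)/3)³ = 62455 - (1 + (⅓)*(-2))³ = 62455 - (1 - ⅔)³ = 62455 - (⅓)³ = 62455 - 1*1/27 = 62455 - 1/27 = 1686284/27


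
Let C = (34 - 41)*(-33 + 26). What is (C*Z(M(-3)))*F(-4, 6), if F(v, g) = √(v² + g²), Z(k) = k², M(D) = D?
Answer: 882*√13 ≈ 3180.1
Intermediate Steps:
C = 49 (C = -7*(-7) = 49)
F(v, g) = √(g² + v²)
(C*Z(M(-3)))*F(-4, 6) = (49*(-3)²)*√(6² + (-4)²) = (49*9)*√(36 + 16) = 441*√52 = 441*(2*√13) = 882*√13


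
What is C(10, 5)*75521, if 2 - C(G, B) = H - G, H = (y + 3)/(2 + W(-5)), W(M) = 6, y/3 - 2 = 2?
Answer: 6117201/8 ≈ 7.6465e+5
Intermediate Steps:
y = 12 (y = 6 + 3*2 = 6 + 6 = 12)
H = 15/8 (H = (12 + 3)/(2 + 6) = 15/8 ≈ 1.8750)
C(G, B) = ⅛ + G (C(G, B) = 2 - (15/8 - G) = 2 + (-15/8 + G) = ⅛ + G)
C(10, 5)*75521 = (⅛ + 10)*75521 = (81/8)*75521 = 6117201/8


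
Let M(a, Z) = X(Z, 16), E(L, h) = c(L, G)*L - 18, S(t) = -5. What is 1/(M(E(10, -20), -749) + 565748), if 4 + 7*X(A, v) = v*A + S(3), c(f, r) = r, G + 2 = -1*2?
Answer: 7/3948243 ≈ 1.7729e-6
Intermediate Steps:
G = -4 (G = -2 - 1*2 = -2 - 2 = -4)
X(A, v) = -9/7 + A*v/7 (X(A, v) = -4/7 + (v*A - 5)/7 = -4/7 + (A*v - 5)/7 = -4/7 + (-5 + A*v)/7 = -4/7 + (-5/7 + A*v/7) = -9/7 + A*v/7)
E(L, h) = -18 - 4*L (E(L, h) = -4*L - 18 = -18 - 4*L)
M(a, Z) = -9/7 + 16*Z/7 (M(a, Z) = -9/7 + (⅐)*Z*16 = -9/7 + 16*Z/7)
1/(M(E(10, -20), -749) + 565748) = 1/((-9/7 + (16/7)*(-749)) + 565748) = 1/((-9/7 - 1712) + 565748) = 1/(-11993/7 + 565748) = 1/(3948243/7) = 7/3948243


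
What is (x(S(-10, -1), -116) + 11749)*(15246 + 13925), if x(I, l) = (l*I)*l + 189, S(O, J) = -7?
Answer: -2399431434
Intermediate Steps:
x(I, l) = 189 + I*l² (x(I, l) = (I*l)*l + 189 = I*l² + 189 = 189 + I*l²)
(x(S(-10, -1), -116) + 11749)*(15246 + 13925) = ((189 - 7*(-116)²) + 11749)*(15246 + 13925) = ((189 - 7*13456) + 11749)*29171 = ((189 - 94192) + 11749)*29171 = (-94003 + 11749)*29171 = -82254*29171 = -2399431434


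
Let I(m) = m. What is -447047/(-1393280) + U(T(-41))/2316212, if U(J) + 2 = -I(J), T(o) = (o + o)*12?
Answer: 259205956731/806782963840 ≈ 0.32128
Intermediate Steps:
T(o) = 24*o (T(o) = (2*o)*12 = 24*o)
U(J) = -2 - J
-447047/(-1393280) + U(T(-41))/2316212 = -447047/(-1393280) + (-2 - 24*(-41))/2316212 = -447047*(-1/1393280) + (-2 - 1*(-984))*(1/2316212) = 447047/1393280 + (-2 + 984)*(1/2316212) = 447047/1393280 + 982*(1/2316212) = 447047/1393280 + 491/1158106 = 259205956731/806782963840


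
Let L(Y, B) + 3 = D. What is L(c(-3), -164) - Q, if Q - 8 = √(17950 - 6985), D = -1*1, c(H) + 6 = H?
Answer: -12 - √10965 ≈ -116.71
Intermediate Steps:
c(H) = -6 + H
D = -1
Q = 8 + √10965 (Q = 8 + √(17950 - 6985) = 8 + √10965 ≈ 112.71)
L(Y, B) = -4 (L(Y, B) = -3 - 1 = -4)
L(c(-3), -164) - Q = -4 - (8 + √10965) = -4 + (-8 - √10965) = -12 - √10965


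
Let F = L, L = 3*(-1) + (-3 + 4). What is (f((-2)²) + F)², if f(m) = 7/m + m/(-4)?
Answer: 25/16 ≈ 1.5625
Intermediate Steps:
f(m) = 7/m - m/4 (f(m) = 7/m + m*(-¼) = 7/m - m/4)
L = -2 (L = -3 + 1 = -2)
F = -2
(f((-2)²) + F)² = ((7/((-2)²) - ¼*(-2)²) - 2)² = ((7/4 - ¼*4) - 2)² = ((7*(¼) - 1) - 2)² = ((7/4 - 1) - 2)² = (¾ - 2)² = (-5/4)² = 25/16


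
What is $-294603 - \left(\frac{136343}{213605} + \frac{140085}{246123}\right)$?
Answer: $- \frac{1720917496152651}{5841455935} \approx -2.946 \cdot 10^{5}$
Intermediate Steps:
$-294603 - \left(\frac{136343}{213605} + \frac{140085}{246123}\right) = -294603 - \left(136343 \cdot \frac{1}{213605} + 140085 \cdot \frac{1}{246123}\right) = -294603 - \left(\frac{136343}{213605} + \frac{15565}{27347}\right) = -294603 - \frac{7053333846}{5841455935} = - \frac{1720917496152651}{5841455935}$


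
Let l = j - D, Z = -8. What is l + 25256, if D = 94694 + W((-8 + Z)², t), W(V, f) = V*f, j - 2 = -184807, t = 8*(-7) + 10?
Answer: -242467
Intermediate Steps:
t = -46 (t = -56 + 10 = -46)
j = -184805 (j = 2 - 184807 = -184805)
D = 82918 (D = 94694 + (-8 - 8)²*(-46) = 94694 + (-16)²*(-46) = 94694 + 256*(-46) = 94694 - 11776 = 82918)
l = -267723 (l = -184805 - 1*82918 = -184805 - 82918 = -267723)
l + 25256 = -267723 + 25256 = -242467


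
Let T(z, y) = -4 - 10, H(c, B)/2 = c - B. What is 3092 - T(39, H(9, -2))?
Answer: 3106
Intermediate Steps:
H(c, B) = -2*B + 2*c (H(c, B) = 2*(c - B) = -2*B + 2*c)
T(z, y) = -14
3092 - T(39, H(9, -2)) = 3092 - 1*(-14) = 3092 + 14 = 3106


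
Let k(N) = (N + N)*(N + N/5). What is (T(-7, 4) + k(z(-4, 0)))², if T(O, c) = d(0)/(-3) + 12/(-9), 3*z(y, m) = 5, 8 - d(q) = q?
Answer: 64/9 ≈ 7.1111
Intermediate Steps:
d(q) = 8 - q
z(y, m) = 5/3 (z(y, m) = (⅓)*5 = 5/3)
k(N) = 12*N²/5 (k(N) = (2*N)*(N + N*(⅕)) = (2*N)*(N + N/5) = (2*N)*(6*N/5) = 12*N²/5)
T(O, c) = -4 (T(O, c) = (8 - 1*0)/(-3) + 12/(-9) = (8 + 0)*(-⅓) + 12*(-⅑) = 8*(-⅓) - 4/3 = -8/3 - 4/3 = -4)
(T(-7, 4) + k(z(-4, 0)))² = (-4 + 12*(5/3)²/5)² = (-4 + (12/5)*(25/9))² = (-4 + 20/3)² = (8/3)² = 64/9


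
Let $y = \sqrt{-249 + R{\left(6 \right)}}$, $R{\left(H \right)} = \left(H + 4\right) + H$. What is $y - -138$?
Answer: $138 + i \sqrt{233} \approx 138.0 + 15.264 i$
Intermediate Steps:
$R{\left(H \right)} = 4 + 2 H$ ($R{\left(H \right)} = \left(4 + H\right) + H = 4 + 2 H$)
$y = i \sqrt{233}$ ($y = \sqrt{-249 + \left(4 + 2 \cdot 6\right)} = \sqrt{-249 + \left(4 + 12\right)} = \sqrt{-249 + 16} = \sqrt{-233} = i \sqrt{233} \approx 15.264 i$)
$y - -138 = i \sqrt{233} - -138 = i \sqrt{233} + 138 = 138 + i \sqrt{233}$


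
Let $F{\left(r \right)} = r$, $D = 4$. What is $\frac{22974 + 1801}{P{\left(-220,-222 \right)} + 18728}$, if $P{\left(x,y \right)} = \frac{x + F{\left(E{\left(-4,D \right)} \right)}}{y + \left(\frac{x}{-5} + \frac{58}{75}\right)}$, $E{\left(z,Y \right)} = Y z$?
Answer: $\frac{82327325}{62237569} \approx 1.3228$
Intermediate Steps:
$P{\left(x,y \right)} = \frac{-16 + x}{\frac{58}{75} + y - \frac{x}{5}}$ ($P{\left(x,y \right)} = \frac{x + 4 \left(-4\right)}{y + \left(\frac{x}{-5} + \frac{58}{75}\right)} = \frac{x - 16}{y + \left(x \left(- \frac{1}{5}\right) + 58 \cdot \frac{1}{75}\right)} = \frac{-16 + x}{y - \left(- \frac{58}{75} + \frac{x}{5}\right)} = \frac{-16 + x}{\frac{58}{75} + y - \frac{x}{5}}$)
$\frac{22974 + 1801}{P{\left(-220,-222 \right)} + 18728} = \frac{22974 + 1801}{\frac{75 \left(-16 - 220\right)}{58 - -3300 + 75 \left(-222\right)} + 18728} = \frac{24775}{75 \frac{1}{58 + 3300 - 16650} \left(-236\right) + 18728} = \frac{24775}{75 \frac{1}{-13292} \left(-236\right) + 18728} = \frac{24775}{75 \left(- \frac{1}{13292}\right) \left(-236\right) + 18728} = \frac{24775}{\frac{4425}{3323} + 18728} = \frac{24775}{\frac{62237569}{3323}} = 24775 \cdot \frac{3323}{62237569} = \frac{82327325}{62237569}$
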